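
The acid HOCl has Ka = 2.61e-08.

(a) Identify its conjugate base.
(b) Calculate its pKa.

(a) The conjugate base is formed by removing one H⁺ from HOCl, giving OCl⁻. (b) pKa = -log(Ka) = -log(2.61e-08) = 7.58.

Conjugate base: OCl⁻; pK_a = 7.58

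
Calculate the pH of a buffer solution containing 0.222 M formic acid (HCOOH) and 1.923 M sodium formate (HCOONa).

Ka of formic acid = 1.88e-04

pKa = -log(1.88e-04) = 3.73. pH = pKa + log([A⁻]/[HA]) = 3.73 + log(1.923/0.222)

pH = 4.66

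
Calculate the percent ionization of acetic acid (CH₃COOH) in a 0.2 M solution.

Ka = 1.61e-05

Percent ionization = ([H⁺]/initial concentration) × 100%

Using Ka equilibrium: x² + Ka×x - Ka×C = 0. Solving: [H⁺] = 1.7864e-03. Percent = (1.7864e-03/0.2) × 100

Percent ionization = 0.893%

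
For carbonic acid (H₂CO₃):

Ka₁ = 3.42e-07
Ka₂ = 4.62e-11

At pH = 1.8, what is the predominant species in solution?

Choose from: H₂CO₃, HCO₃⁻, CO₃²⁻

pKa₁ = 6.47, pKa₂ = 10.34. For a polyprotic acid the predominant species crosses at each pKa: below pKa_n the protonated form dominates, above it the deprotonated form does. At pH = 1.8, the predominant species is H₂CO₃.

H₂CO₃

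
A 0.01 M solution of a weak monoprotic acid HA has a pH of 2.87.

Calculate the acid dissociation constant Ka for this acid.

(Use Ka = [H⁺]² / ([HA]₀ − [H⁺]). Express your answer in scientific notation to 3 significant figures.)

[H⁺] = 10^(−pH) = 10^(−2.87) = 1.349e-03 M. For HA ⇌ H⁺ + A⁻, Ka = [H⁺][A⁻]/[HA] = [H⁺]² / ([HA]₀ − [H⁺]) = (1.349e-03)² / (0.01 − 1.349e-03) = 2.10e-04.

K_a = 2.10e-04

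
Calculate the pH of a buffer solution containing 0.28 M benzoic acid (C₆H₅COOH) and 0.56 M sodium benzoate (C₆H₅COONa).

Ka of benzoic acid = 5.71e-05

pKa = -log(5.71e-05) = 4.24. pH = pKa + log([A⁻]/[HA]) = 4.24 + log(0.56/0.28)

pH = 4.54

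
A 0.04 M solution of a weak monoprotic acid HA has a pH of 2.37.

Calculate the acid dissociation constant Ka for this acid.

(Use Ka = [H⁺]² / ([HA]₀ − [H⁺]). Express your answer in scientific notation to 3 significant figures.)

[H⁺] = 10^(−pH) = 10^(−2.37) = 4.266e-03 M. For HA ⇌ H⁺ + A⁻, Ka = [H⁺][A⁻]/[HA] = [H⁺]² / ([HA]₀ − [H⁺]) = (4.266e-03)² / (0.04 − 4.266e-03) = 5.09e-04.

K_a = 5.09e-04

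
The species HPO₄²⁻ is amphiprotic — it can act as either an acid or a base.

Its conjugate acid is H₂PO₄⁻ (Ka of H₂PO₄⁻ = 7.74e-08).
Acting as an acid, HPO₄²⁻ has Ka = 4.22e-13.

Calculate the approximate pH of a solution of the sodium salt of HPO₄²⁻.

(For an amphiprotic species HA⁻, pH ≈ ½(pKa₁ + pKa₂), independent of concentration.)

pKa₁ = -log(7.74e-08) = 7.11; pKa₂ = -log(4.22e-13) = 12.37. For an amphiprotic species, pH ≈ ½(pKa₁ + pKa₂) = ½(7.11 + 12.37) = 9.74.

pH = 9.74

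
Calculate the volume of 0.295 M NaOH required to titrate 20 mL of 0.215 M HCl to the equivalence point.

At equivalence: moles acid = moles base. moles HCl = 0.215 × 20/1000 = 0.0043 mol. V_base = moles / 0.295 × 1000 = 14.6 mL.

V_{base} = 14.6 mL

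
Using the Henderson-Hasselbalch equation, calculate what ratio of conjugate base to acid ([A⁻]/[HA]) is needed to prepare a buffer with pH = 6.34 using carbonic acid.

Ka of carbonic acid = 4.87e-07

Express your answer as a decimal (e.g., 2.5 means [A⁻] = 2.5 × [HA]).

pKa = -log(4.87e-07) = 6.3125. pH = pKa + log([A⁻]/[HA]), so log([A⁻]/[HA]) = pH − pKa = 6.34 − 6.3125 = 0.0275. [A⁻]/[HA] = 10^(0.0275) = 1.07

[A⁻]/[HA] = 1.07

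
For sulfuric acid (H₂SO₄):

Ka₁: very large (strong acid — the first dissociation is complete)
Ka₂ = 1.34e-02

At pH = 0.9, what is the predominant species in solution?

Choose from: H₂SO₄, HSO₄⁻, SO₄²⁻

The first dissociation is complete, so H₂SO₄ itself is never the predominant species in water; pKa₂ = -log(1.34e-02) = 1.87. For a polyprotic acid the predominant species crosses at each pKa: below pKa_n the protonated form dominates, above it the deprotonated form does. At pH = 0.9, the predominant species is HSO₄⁻.

HSO₄⁻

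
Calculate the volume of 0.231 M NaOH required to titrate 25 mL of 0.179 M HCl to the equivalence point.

At equivalence: moles acid = moles base. moles HCl = 0.179 × 25/1000 = 0.004475 mol. V_base = moles / 0.231 × 1000 = 19.4 mL.

V_{base} = 19.4 mL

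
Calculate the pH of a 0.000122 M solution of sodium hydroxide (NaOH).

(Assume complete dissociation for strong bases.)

[OH⁻] = 0.000122 M for strong base. pOH = -log[OH⁻] = 3.91, pH = 14 - pOH

pH = 10.09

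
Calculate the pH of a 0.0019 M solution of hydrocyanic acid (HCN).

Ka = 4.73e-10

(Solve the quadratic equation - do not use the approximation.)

x² + Ka×x - Ka×C = 0. Using quadratic formula: [H⁺] = 9.4776e-07

pH = 6.02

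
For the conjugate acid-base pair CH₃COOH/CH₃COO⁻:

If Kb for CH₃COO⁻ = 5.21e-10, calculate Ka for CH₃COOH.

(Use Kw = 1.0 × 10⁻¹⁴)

For a conjugate pair Ka × Kb = Kw, so Ka = Kw/Kb = 1.0 × 10⁻¹⁴ / 5.21e-10 = 1.92e-05.

K_a = 1.92e-05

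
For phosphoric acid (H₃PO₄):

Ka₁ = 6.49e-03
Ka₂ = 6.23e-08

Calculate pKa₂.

pKa₂ = -log(Ka₂) = -log(6.23e-08) = 7.21.

pK_{a2} = 7.21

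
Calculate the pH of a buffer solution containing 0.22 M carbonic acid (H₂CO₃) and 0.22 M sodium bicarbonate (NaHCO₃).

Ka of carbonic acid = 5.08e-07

pKa = -log(5.08e-07) = 6.29. pH = pKa + log([A⁻]/[HA]) = 6.29 + log(0.22/0.22)

pH = 6.29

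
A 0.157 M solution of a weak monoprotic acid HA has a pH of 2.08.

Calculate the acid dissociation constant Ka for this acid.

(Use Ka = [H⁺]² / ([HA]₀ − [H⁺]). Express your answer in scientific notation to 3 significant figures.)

[H⁺] = 10^(−pH) = 10^(−2.08) = 8.318e-03 M. For HA ⇌ H⁺ + A⁻, Ka = [H⁺][A⁻]/[HA] = [H⁺]² / ([HA]₀ − [H⁺]) = (8.318e-03)² / (0.157 − 8.318e-03) = 4.65e-04.

K_a = 4.65e-04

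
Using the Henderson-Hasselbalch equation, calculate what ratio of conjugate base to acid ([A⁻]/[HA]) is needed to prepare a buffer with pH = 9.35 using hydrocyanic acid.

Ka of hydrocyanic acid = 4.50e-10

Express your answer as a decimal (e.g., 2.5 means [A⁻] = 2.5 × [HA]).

pKa = -log(4.50e-10) = 9.3468. pH = pKa + log([A⁻]/[HA]), so log([A⁻]/[HA]) = pH − pKa = 9.35 − 9.3468 = 0.0032. [A⁻]/[HA] = 10^(0.0032) = 1.01

[A⁻]/[HA] = 1.01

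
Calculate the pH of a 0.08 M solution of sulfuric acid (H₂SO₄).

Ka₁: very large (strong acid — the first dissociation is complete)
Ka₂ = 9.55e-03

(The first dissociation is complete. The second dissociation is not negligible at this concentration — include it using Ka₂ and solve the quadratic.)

First dissociation is complete: [H⁺]₀ = [HSO₄⁻]₀ = C = 0.08 M. Second dissociation HSO₄⁻ ⇌ H⁺ + SO₄²⁻: let x = [SO₄²⁻]. Ka₂ = (C + x)·x / (C − x) = 9.55e-03 → x² + (C + Ka₂)·x − Ka₂·C = 0 → x² + 0.08955·x − 7.640e-04 = 0. x = (−0.08955 + √(0.08955² + 4 × 7.640e-04)) / 2 = 7.8444e-03 M. [H⁺] = C + x = 0.08 + 7.8444e-03 = 8.7844e-02 M. pH = -log(8.7844e-02) = 1.06.

pH = 1.06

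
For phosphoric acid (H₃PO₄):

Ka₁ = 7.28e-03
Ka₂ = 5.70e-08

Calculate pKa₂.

pKa₂ = -log(Ka₂) = -log(5.70e-08) = 7.24.

pK_{a2} = 7.24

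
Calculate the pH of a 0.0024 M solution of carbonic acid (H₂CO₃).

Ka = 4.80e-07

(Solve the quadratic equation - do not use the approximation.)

x² + Ka×x - Ka×C = 0. Using quadratic formula: [H⁺] = 3.3702e-05

pH = 4.47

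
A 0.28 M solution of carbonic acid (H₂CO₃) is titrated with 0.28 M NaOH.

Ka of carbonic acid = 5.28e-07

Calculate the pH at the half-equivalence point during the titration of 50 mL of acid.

At half-equivalence [HA] = [A⁻], so Henderson-Hasselbalch gives pH = pKa = -log(5.28e-07) = 6.28.

pH = pKa = 6.28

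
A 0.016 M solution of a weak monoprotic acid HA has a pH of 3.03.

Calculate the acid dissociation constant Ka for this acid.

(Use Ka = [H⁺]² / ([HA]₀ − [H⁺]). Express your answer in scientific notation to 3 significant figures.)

[H⁺] = 10^(−pH) = 10^(−3.03) = 9.333e-04 M. For HA ⇌ H⁺ + A⁻, Ka = [H⁺][A⁻]/[HA] = [H⁺]² / ([HA]₀ − [H⁺]) = (9.333e-04)² / (0.016 − 9.333e-04) = 5.78e-05.

K_a = 5.78e-05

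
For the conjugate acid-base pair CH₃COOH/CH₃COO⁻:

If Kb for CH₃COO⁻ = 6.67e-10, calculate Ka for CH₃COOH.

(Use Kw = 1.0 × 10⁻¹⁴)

For a conjugate pair Ka × Kb = Kw, so Ka = Kw/Kb = 1.0 × 10⁻¹⁴ / 6.67e-10 = 1.50e-05.

K_a = 1.50e-05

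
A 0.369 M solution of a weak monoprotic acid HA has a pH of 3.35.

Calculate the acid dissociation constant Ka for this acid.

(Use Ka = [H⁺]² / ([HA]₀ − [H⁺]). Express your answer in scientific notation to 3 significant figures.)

[H⁺] = 10^(−pH) = 10^(−3.35) = 4.467e-04 M. For HA ⇌ H⁺ + A⁻, Ka = [H⁺][A⁻]/[HA] = [H⁺]² / ([HA]₀ − [H⁺]) = (4.467e-04)² / (0.369 − 4.467e-04) = 5.41e-07.

K_a = 5.41e-07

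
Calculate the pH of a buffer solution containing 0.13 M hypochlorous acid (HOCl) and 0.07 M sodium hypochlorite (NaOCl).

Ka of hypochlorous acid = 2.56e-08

pKa = -log(2.56e-08) = 7.59. pH = pKa + log([A⁻]/[HA]) = 7.59 + log(0.07/0.13)

pH = 7.32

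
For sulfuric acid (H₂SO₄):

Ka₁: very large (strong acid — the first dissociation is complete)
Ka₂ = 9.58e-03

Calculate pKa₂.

pKa₂ = -log(Ka₂) = -log(9.58e-03) = 2.02.

pK_{a2} = 2.02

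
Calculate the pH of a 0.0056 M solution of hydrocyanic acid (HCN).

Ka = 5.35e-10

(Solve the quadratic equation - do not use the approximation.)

x² + Ka×x - Ka×C = 0. Using quadratic formula: [H⁺] = 1.7306e-06

pH = 5.76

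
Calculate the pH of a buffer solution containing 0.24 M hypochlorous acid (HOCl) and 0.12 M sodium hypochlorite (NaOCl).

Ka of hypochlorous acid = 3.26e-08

pKa = -log(3.26e-08) = 7.49. pH = pKa + log([A⁻]/[HA]) = 7.49 + log(0.12/0.24)

pH = 7.19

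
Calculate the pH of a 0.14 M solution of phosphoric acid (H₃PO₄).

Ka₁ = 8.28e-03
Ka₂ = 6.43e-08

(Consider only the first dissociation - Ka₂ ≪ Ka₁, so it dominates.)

First dissociation dominates. From Ka₁ = [H⁺][HA⁻]/[H₂A], x² + Ka₁·x − Ka₁·C = 0 with C = 0.14 M and Ka₁ = 8.28e-03. Solving: [H⁺] = (−Ka₁ + √(Ka₁² + 4·Ka₁·C)) / 2 = 3.0158e-02 M. pH = -log(3.0158e-02) = 1.52.

pH = 1.52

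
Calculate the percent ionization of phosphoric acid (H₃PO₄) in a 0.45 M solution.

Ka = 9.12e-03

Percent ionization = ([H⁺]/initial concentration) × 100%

Using Ka equilibrium: x² + Ka×x - Ka×C = 0. Solving: [H⁺] = 5.9665e-02. Percent = (5.9665e-02/0.45) × 100

Percent ionization = 13.3%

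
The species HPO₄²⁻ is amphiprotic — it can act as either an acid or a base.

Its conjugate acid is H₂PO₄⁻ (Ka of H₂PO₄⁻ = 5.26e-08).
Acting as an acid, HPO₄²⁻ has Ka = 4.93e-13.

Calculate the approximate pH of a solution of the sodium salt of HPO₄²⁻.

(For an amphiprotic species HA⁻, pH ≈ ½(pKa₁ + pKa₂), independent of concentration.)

pKa₁ = -log(5.26e-08) = 7.28; pKa₂ = -log(4.93e-13) = 12.31. For an amphiprotic species, pH ≈ ½(pKa₁ + pKa₂) = ½(7.28 + 12.31) = 9.79.

pH = 9.79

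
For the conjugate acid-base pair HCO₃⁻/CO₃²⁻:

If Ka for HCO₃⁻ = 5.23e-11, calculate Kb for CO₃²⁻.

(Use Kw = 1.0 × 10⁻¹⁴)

For a conjugate pair Ka × Kb = Kw, so Kb = Kw/Ka = 1.0 × 10⁻¹⁴ / 5.23e-11 = 1.91e-04.

K_b = 1.91e-04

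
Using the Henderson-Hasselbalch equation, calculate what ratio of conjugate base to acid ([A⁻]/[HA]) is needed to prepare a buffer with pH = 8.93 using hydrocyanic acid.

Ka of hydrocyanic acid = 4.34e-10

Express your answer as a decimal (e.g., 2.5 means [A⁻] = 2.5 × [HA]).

pKa = -log(4.34e-10) = 9.3625. pH = pKa + log([A⁻]/[HA]), so log([A⁻]/[HA]) = pH − pKa = 8.93 − 9.3625 = -0.4325. [A⁻]/[HA] = 10^(-0.4325) = 0.369

[A⁻]/[HA] = 0.369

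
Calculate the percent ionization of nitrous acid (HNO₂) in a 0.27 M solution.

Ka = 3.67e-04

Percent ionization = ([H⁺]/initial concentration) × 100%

Using Ka equilibrium: x² + Ka×x - Ka×C = 0. Solving: [H⁺] = 9.7726e-03. Percent = (9.7726e-03/0.27) × 100

Percent ionization = 3.62%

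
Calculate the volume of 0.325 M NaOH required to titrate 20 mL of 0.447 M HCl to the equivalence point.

At equivalence: moles acid = moles base. moles HCl = 0.447 × 20/1000 = 0.00894 mol. V_base = moles / 0.325 × 1000 = 27.5 mL.

V_{base} = 27.5 mL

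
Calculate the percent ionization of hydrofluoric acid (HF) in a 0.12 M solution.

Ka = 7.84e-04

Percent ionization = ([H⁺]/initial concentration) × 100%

Using Ka equilibrium: x² + Ka×x - Ka×C = 0. Solving: [H⁺] = 9.3154e-03. Percent = (9.3154e-03/0.12) × 100

Percent ionization = 7.76%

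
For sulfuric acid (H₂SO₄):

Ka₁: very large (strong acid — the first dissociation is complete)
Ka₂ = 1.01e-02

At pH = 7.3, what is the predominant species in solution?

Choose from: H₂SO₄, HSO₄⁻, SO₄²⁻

The first dissociation is complete, so H₂SO₄ itself is never the predominant species in water; pKa₂ = -log(1.01e-02) = 2.00. For a polyprotic acid the predominant species crosses at each pKa: below pKa_n the protonated form dominates, above it the deprotonated form does. At pH = 7.3, the predominant species is SO₄²⁻.

SO₄²⁻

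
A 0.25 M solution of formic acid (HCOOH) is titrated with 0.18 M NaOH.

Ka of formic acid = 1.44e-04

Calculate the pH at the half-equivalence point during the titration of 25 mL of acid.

At half-equivalence [HA] = [A⁻], so Henderson-Hasselbalch gives pH = pKa = -log(1.44e-04) = 3.84.

pH = pKa = 3.84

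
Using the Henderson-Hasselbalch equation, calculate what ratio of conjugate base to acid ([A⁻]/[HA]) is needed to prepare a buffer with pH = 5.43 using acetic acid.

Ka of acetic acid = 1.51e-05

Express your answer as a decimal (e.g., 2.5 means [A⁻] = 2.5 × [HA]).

pKa = -log(1.51e-05) = 4.8210. pH = pKa + log([A⁻]/[HA]), so log([A⁻]/[HA]) = pH − pKa = 5.43 − 4.8210 = 0.6090. [A⁻]/[HA] = 10^(0.6090) = 4.06

[A⁻]/[HA] = 4.06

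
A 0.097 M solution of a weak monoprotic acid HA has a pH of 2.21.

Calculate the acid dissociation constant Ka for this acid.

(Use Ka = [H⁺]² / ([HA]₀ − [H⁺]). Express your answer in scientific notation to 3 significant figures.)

[H⁺] = 10^(−pH) = 10^(−2.21) = 6.166e-03 M. For HA ⇌ H⁺ + A⁻, Ka = [H⁺][A⁻]/[HA] = [H⁺]² / ([HA]₀ − [H⁺]) = (6.166e-03)² / (0.097 − 6.166e-03) = 4.19e-04.

K_a = 4.19e-04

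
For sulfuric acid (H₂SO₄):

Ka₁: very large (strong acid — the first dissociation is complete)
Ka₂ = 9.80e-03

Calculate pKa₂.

pKa₂ = -log(Ka₂) = -log(9.80e-03) = 2.01.

pK_{a2} = 2.01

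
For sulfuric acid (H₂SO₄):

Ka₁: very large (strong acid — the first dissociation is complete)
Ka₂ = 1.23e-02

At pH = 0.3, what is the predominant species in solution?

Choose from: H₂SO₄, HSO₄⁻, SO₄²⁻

The first dissociation is complete, so H₂SO₄ itself is never the predominant species in water; pKa₂ = -log(1.23e-02) = 1.91. For a polyprotic acid the predominant species crosses at each pKa: below pKa_n the protonated form dominates, above it the deprotonated form does. At pH = 0.3, the predominant species is HSO₄⁻.

HSO₄⁻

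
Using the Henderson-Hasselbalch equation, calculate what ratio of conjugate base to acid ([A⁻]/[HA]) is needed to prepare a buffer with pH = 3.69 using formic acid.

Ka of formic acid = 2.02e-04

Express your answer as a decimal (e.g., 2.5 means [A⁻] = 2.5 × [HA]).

pKa = -log(2.02e-04) = 3.6946. pH = pKa + log([A⁻]/[HA]), so log([A⁻]/[HA]) = pH − pKa = 3.69 − 3.6946 = -0.0046. [A⁻]/[HA] = 10^(-0.0046) = 0.989

[A⁻]/[HA] = 0.989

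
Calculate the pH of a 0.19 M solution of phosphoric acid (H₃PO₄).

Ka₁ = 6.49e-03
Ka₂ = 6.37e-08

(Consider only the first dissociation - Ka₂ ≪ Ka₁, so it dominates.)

First dissociation dominates. From Ka₁ = [H⁺][HA⁻]/[H₂A], x² + Ka₁·x − Ka₁·C = 0 with C = 0.19 M and Ka₁ = 6.49e-03. Solving: [H⁺] = (−Ka₁ + √(Ka₁² + 4·Ka₁·C)) / 2 = 3.2020e-02 M. pH = -log(3.2020e-02) = 1.49.

pH = 1.49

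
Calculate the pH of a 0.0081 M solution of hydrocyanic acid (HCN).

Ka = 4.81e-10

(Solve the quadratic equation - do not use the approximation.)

x² + Ka×x - Ka×C = 0. Using quadratic formula: [H⁺] = 1.9736e-06

pH = 5.70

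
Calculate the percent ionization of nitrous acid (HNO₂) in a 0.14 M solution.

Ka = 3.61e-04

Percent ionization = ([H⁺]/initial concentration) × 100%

Using Ka equilibrium: x² + Ka×x - Ka×C = 0. Solving: [H⁺] = 6.9309e-03. Percent = (6.9309e-03/0.14) × 100

Percent ionization = 4.95%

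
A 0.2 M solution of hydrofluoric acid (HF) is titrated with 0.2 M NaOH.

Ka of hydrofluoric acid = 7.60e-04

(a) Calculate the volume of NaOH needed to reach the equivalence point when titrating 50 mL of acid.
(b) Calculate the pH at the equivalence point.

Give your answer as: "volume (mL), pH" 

moles acid = 0.2 × 50/1000 = 0.01 mol; V_base = moles/0.2 × 1000 = 50.0 mL. At equivalence only the conjugate base is present: [A⁻] = 0.01/0.100 = 1.0000e-01 M. Kb = Kw/Ka = 1.32e-11; [OH⁻] = √(Kb × [A⁻]) = 1.1471e-06; pOH = 5.94; pH = 14 - pOH = 8.06.

V = 50.0 mL, pH = 8.06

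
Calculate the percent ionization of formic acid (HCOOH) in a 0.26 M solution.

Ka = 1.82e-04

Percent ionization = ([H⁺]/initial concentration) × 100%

Using Ka equilibrium: x² + Ka×x - Ka×C = 0. Solving: [H⁺] = 6.7886e-03. Percent = (6.7886e-03/0.26) × 100

Percent ionization = 2.61%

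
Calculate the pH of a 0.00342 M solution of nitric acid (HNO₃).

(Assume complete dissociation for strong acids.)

[H⁺] = 0.00342 M for strong acid. pH = -log[H⁺] = -log(0.00342)

pH = 2.47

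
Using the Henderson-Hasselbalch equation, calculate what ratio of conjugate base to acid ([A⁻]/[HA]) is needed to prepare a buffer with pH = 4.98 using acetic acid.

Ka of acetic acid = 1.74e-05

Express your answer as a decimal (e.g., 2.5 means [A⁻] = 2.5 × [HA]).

pKa = -log(1.74e-05) = 4.7595. pH = pKa + log([A⁻]/[HA]), so log([A⁻]/[HA]) = pH − pKa = 4.98 − 4.7595 = 0.2205. [A⁻]/[HA] = 10^(0.2205) = 1.66

[A⁻]/[HA] = 1.66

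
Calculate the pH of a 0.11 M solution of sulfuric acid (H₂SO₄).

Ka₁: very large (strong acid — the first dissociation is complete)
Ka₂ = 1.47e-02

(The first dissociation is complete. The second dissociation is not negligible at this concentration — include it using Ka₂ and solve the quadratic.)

First dissociation is complete: [H⁺]₀ = [HSO₄⁻]₀ = C = 0.11 M. Second dissociation HSO₄⁻ ⇌ H⁺ + SO₄²⁻: let x = [SO₄²⁻]. Ka₂ = (C + x)·x / (C − x) = 1.47e-02 → x² + (C + Ka₂)·x − Ka₂·C = 0 → x² + 0.12470·x − 1.617e-03 = 0. x = (−0.12470 + √(0.12470² + 4 × 1.617e-03)) / 2 = 1.1842e-02 M. [H⁺] = C + x = 0.11 + 1.1842e-02 = 1.2184e-01 M. pH = -log(1.2184e-01) = 0.91.

pH = 0.91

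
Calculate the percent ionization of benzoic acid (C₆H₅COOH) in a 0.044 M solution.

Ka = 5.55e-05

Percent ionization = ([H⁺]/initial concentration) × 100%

Using Ka equilibrium: x² + Ka×x - Ka×C = 0. Solving: [H⁺] = 1.5352e-03. Percent = (1.5352e-03/0.044) × 100

Percent ionization = 3.49%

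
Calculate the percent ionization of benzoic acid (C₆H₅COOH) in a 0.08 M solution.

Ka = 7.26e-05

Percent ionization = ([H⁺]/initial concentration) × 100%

Using Ka equilibrium: x² + Ka×x - Ka×C = 0. Solving: [H⁺] = 2.3740e-03. Percent = (2.3740e-03/0.08) × 100

Percent ionization = 2.97%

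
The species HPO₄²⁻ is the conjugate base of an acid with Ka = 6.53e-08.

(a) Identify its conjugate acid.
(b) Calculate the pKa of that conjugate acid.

(a) The conjugate acid is formed by adding one H⁺ to HPO₄²⁻, giving H₂PO₄⁻. (b) pKa = -log(Ka) = -log(6.53e-08) = 7.19.

Conjugate acid: H₂PO₄⁻; pK_a = 7.19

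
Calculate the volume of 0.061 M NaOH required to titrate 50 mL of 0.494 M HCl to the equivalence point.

At equivalence: moles acid = moles base. moles HCl = 0.494 × 50/1000 = 0.0247 mol. V_base = moles / 0.061 × 1000 = 404.9 mL.

V_{base} = 404.9 mL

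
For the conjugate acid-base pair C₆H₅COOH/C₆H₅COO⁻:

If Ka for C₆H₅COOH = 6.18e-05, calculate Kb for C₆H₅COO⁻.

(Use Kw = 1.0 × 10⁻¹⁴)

For a conjugate pair Ka × Kb = Kw, so Kb = Kw/Ka = 1.0 × 10⁻¹⁴ / 6.18e-05 = 1.62e-10.

K_b = 1.62e-10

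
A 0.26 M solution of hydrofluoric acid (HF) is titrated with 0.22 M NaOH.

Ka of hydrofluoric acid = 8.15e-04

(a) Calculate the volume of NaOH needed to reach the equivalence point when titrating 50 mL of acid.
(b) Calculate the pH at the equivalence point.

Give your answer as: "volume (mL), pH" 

moles acid = 0.26 × 50/1000 = 0.013 mol; V_base = moles/0.22 × 1000 = 59.1 mL. At equivalence only the conjugate base is present: [A⁻] = 0.013/0.109 = 1.1917e-01 M. Kb = Kw/Ka = 1.23e-11; [OH⁻] = √(Kb × [A⁻]) = 1.2092e-06; pOH = 5.92; pH = 14 - pOH = 8.08.

V = 59.1 mL, pH = 8.08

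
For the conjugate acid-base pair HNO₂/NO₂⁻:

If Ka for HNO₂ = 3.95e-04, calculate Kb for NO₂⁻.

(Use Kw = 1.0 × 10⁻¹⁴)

For a conjugate pair Ka × Kb = Kw, so Kb = Kw/Ka = 1.0 × 10⁻¹⁴ / 3.95e-04 = 2.53e-11.

K_b = 2.53e-11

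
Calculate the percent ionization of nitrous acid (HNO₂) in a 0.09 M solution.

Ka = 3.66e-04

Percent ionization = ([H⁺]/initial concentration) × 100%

Using Ka equilibrium: x² + Ka×x - Ka×C = 0. Solving: [H⁺] = 5.5593e-03. Percent = (5.5593e-03/0.09) × 100

Percent ionization = 6.18%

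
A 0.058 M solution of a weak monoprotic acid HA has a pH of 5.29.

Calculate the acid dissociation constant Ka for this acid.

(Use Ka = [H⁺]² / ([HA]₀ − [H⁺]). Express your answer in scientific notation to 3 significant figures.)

[H⁺] = 10^(−pH) = 10^(−5.29) = 5.129e-06 M. For HA ⇌ H⁺ + A⁻, Ka = [H⁺][A⁻]/[HA] = [H⁺]² / ([HA]₀ − [H⁺]) = (5.129e-06)² / (0.058 − 5.129e-06) = 4.54e-10.

K_a = 4.54e-10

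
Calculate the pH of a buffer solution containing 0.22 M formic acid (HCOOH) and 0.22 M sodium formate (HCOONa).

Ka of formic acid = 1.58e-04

pKa = -log(1.58e-04) = 3.80. pH = pKa + log([A⁻]/[HA]) = 3.80 + log(0.22/0.22)

pH = 3.80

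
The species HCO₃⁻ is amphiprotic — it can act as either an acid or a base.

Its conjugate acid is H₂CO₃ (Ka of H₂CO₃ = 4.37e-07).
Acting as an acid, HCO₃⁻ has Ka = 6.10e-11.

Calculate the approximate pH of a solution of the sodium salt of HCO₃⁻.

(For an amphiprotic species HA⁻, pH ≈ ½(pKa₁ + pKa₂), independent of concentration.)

pKa₁ = -log(4.37e-07) = 6.36; pKa₂ = -log(6.10e-11) = 10.21. For an amphiprotic species, pH ≈ ½(pKa₁ + pKa₂) = ½(6.36 + 10.21) = 8.29.

pH = 8.29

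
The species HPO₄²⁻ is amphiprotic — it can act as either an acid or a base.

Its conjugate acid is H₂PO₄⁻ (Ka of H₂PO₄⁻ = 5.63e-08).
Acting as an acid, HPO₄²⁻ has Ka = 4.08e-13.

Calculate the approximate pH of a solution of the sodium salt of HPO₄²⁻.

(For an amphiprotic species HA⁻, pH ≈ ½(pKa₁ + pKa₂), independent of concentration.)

pKa₁ = -log(5.63e-08) = 7.25; pKa₂ = -log(4.08e-13) = 12.39. For an amphiprotic species, pH ≈ ½(pKa₁ + pKa₂) = ½(7.25 + 12.39) = 9.82.

pH = 9.82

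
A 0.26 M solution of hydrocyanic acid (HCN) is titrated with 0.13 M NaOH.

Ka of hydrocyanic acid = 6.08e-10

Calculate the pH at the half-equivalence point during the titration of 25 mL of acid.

At half-equivalence [HA] = [A⁻], so Henderson-Hasselbalch gives pH = pKa = -log(6.08e-10) = 9.22.

pH = pKa = 9.22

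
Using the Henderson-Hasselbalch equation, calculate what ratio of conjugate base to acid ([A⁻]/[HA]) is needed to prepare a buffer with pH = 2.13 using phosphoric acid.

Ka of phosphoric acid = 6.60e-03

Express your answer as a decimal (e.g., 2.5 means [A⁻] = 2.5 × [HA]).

pKa = -log(6.60e-03) = 2.1805. pH = pKa + log([A⁻]/[HA]), so log([A⁻]/[HA]) = pH − pKa = 2.13 − 2.1805 = -0.0505. [A⁻]/[HA] = 10^(-0.0505) = 0.890

[A⁻]/[HA] = 0.890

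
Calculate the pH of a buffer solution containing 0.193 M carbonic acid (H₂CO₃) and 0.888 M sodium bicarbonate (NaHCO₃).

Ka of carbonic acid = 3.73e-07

pKa = -log(3.73e-07) = 6.43. pH = pKa + log([A⁻]/[HA]) = 6.43 + log(0.888/0.193)

pH = 7.09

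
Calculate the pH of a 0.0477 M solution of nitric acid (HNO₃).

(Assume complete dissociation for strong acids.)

[H⁺] = 0.0477 M for strong acid. pH = -log[H⁺] = -log(0.0477)

pH = 1.32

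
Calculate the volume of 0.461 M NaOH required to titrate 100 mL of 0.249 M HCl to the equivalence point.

At equivalence: moles acid = moles base. moles HCl = 0.249 × 100/1000 = 0.0249 mol. V_base = moles / 0.461 × 1000 = 54.0 mL.

V_{base} = 54.0 mL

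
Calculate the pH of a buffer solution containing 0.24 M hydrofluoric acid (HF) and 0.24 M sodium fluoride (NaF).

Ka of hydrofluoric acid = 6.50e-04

pKa = -log(6.50e-04) = 3.19. pH = pKa + log([A⁻]/[HA]) = 3.19 + log(0.24/0.24)

pH = 3.19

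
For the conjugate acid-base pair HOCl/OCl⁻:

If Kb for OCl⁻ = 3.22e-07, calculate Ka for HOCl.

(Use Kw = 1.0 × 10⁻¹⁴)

For a conjugate pair Ka × Kb = Kw, so Ka = Kw/Kb = 1.0 × 10⁻¹⁴ / 3.22e-07 = 3.11e-08.

K_a = 3.11e-08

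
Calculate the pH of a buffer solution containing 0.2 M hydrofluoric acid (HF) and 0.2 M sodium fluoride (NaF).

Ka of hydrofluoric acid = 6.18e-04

pKa = -log(6.18e-04) = 3.21. pH = pKa + log([A⁻]/[HA]) = 3.21 + log(0.2/0.2)

pH = 3.21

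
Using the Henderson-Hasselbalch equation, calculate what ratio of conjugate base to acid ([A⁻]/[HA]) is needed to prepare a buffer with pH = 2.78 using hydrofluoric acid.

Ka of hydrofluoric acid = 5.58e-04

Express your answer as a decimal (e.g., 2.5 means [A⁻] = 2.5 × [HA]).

pKa = -log(5.58e-04) = 3.2534. pH = pKa + log([A⁻]/[HA]), so log([A⁻]/[HA]) = pH − pKa = 2.78 − 3.2534 = -0.4734. [A⁻]/[HA] = 10^(-0.4734) = 0.336

[A⁻]/[HA] = 0.336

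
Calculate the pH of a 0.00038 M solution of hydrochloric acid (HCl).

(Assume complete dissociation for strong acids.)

[H⁺] = 0.00038 M for strong acid. pH = -log[H⁺] = -log(0.00038)

pH = 3.42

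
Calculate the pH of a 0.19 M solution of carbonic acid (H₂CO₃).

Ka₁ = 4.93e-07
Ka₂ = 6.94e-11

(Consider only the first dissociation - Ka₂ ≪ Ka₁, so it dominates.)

First dissociation dominates. From Ka₁ = [H⁺][HA⁻]/[H₂A], x² + Ka₁·x − Ka₁·C = 0 with C = 0.19 M and Ka₁ = 4.93e-07. Solving: [H⁺] = (−Ka₁ + √(Ka₁² + 4·Ka₁·C)) / 2 = 3.0581e-04 M. pH = -log(3.0581e-04) = 3.51.

pH = 3.51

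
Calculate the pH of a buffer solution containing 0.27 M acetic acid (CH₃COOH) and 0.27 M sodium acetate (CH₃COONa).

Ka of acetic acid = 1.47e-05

pKa = -log(1.47e-05) = 4.83. pH = pKa + log([A⁻]/[HA]) = 4.83 + log(0.27/0.27)

pH = 4.83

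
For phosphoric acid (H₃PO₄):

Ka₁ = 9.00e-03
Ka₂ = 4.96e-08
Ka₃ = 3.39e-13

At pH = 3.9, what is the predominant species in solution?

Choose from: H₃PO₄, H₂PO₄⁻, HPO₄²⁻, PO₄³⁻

pKa₁ = 2.05, pKa₂ = 7.30, pKa₃ = 12.47. For a polyprotic acid the predominant species crosses at each pKa: below pKa_n the protonated form dominates, above it the deprotonated form does. At pH = 3.9, the predominant species is H₂PO₄⁻.

H₂PO₄⁻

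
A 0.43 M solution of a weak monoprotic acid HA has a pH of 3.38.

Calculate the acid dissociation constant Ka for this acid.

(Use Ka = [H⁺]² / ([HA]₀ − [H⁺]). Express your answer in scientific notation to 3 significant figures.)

[H⁺] = 10^(−pH) = 10^(−3.38) = 4.169e-04 M. For HA ⇌ H⁺ + A⁻, Ka = [H⁺][A⁻]/[HA] = [H⁺]² / ([HA]₀ − [H⁺]) = (4.169e-04)² / (0.43 − 4.169e-04) = 4.05e-07.

K_a = 4.05e-07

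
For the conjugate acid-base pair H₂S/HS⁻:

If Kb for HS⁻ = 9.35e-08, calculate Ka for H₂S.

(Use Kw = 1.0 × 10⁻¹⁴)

For a conjugate pair Ka × Kb = Kw, so Ka = Kw/Kb = 1.0 × 10⁻¹⁴ / 9.35e-08 = 1.07e-07.

K_a = 1.07e-07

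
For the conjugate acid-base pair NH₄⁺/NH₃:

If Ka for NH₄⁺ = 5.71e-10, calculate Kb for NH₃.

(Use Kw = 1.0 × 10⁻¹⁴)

For a conjugate pair Ka × Kb = Kw, so Kb = Kw/Ka = 1.0 × 10⁻¹⁴ / 5.71e-10 = 1.75e-05.

K_b = 1.75e-05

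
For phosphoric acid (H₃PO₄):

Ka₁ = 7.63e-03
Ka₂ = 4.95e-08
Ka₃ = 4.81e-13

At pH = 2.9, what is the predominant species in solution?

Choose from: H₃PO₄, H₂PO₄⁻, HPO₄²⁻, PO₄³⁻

pKa₁ = 2.12, pKa₂ = 7.31, pKa₃ = 12.32. For a polyprotic acid the predominant species crosses at each pKa: below pKa_n the protonated form dominates, above it the deprotonated form does. At pH = 2.9, the predominant species is H₂PO₄⁻.

H₂PO₄⁻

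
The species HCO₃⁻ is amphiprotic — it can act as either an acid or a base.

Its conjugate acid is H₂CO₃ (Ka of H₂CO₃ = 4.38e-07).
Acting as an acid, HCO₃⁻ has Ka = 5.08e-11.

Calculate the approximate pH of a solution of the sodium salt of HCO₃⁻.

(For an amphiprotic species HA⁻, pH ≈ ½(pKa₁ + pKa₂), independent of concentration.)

pKa₁ = -log(4.38e-07) = 6.36; pKa₂ = -log(5.08e-11) = 10.29. For an amphiprotic species, pH ≈ ½(pKa₁ + pKa₂) = ½(6.36 + 10.29) = 8.33.

pH = 8.33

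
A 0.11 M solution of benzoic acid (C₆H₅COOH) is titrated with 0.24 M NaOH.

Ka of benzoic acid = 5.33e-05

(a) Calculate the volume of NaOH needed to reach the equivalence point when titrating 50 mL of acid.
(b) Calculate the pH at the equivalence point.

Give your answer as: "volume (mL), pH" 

moles acid = 0.11 × 50/1000 = 0.0055 mol; V_base = moles/0.24 × 1000 = 22.9 mL. At equivalence only the conjugate base is present: [A⁻] = 0.0055/0.073 = 7.5429e-02 M. Kb = Kw/Ka = 1.88e-10; [OH⁻] = √(Kb × [A⁻]) = 3.7619e-06; pOH = 5.42; pH = 14 - pOH = 8.58.

V = 22.9 mL, pH = 8.58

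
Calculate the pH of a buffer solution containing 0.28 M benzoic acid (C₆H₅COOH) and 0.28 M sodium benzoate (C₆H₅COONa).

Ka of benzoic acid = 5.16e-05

pKa = -log(5.16e-05) = 4.29. pH = pKa + log([A⁻]/[HA]) = 4.29 + log(0.28/0.28)

pH = 4.29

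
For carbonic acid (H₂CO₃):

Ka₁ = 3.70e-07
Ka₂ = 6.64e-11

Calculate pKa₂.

pKa₂ = -log(Ka₂) = -log(6.64e-11) = 10.18.

pK_{a2} = 10.18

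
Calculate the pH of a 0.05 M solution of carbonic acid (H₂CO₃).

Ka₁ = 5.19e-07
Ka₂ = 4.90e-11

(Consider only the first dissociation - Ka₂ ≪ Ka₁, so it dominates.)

First dissociation dominates. From Ka₁ = [H⁺][HA⁻]/[H₂A], x² + Ka₁·x − Ka₁·C = 0 with C = 0.05 M and Ka₁ = 5.19e-07. Solving: [H⁺] = (−Ka₁ + √(Ka₁² + 4·Ka₁·C)) / 2 = 1.6083e-04 M. pH = -log(1.6083e-04) = 3.79.

pH = 3.79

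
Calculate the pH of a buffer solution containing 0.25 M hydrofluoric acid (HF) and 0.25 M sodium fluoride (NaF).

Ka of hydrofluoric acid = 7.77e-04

pKa = -log(7.77e-04) = 3.11. pH = pKa + log([A⁻]/[HA]) = 3.11 + log(0.25/0.25)

pH = 3.11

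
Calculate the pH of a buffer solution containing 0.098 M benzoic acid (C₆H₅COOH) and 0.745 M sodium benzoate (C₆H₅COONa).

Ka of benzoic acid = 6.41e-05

pKa = -log(6.41e-05) = 4.19. pH = pKa + log([A⁻]/[HA]) = 4.19 + log(0.745/0.098)

pH = 5.07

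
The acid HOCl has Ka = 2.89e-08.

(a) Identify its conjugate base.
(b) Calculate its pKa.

(a) The conjugate base is formed by removing one H⁺ from HOCl, giving OCl⁻. (b) pKa = -log(Ka) = -log(2.89e-08) = 7.54.

Conjugate base: OCl⁻; pK_a = 7.54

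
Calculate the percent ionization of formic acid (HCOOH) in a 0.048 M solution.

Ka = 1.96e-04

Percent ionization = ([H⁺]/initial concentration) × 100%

Using Ka equilibrium: x² + Ka×x - Ka×C = 0. Solving: [H⁺] = 2.9708e-03. Percent = (2.9708e-03/0.048) × 100

Percent ionization = 6.19%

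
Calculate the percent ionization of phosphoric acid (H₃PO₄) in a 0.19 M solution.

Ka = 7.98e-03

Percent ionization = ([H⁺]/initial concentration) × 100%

Using Ka equilibrium: x² + Ka×x - Ka×C = 0. Solving: [H⁺] = 3.5152e-02. Percent = (3.5152e-02/0.19) × 100

Percent ionization = 18.5%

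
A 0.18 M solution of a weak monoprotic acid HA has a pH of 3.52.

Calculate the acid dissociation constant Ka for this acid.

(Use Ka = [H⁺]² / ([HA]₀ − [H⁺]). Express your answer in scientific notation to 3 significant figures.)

[H⁺] = 10^(−pH) = 10^(−3.52) = 3.020e-04 M. For HA ⇌ H⁺ + A⁻, Ka = [H⁺][A⁻]/[HA] = [H⁺]² / ([HA]₀ − [H⁺]) = (3.020e-04)² / (0.18 − 3.020e-04) = 5.08e-07.

K_a = 5.08e-07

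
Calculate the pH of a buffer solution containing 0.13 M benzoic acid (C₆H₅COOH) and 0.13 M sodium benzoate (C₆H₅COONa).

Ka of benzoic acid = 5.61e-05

pKa = -log(5.61e-05) = 4.25. pH = pKa + log([A⁻]/[HA]) = 4.25 + log(0.13/0.13)

pH = 4.25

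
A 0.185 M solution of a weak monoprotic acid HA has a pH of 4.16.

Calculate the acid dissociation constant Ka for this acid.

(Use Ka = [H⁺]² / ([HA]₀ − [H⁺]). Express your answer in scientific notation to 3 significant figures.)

[H⁺] = 10^(−pH) = 10^(−4.16) = 6.918e-05 M. For HA ⇌ H⁺ + A⁻, Ka = [H⁺][A⁻]/[HA] = [H⁺]² / ([HA]₀ − [H⁺]) = (6.918e-05)² / (0.185 − 6.918e-05) = 2.59e-08.

K_a = 2.59e-08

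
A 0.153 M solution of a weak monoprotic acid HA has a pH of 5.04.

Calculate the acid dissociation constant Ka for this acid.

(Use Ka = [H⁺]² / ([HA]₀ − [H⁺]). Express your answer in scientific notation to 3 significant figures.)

[H⁺] = 10^(−pH) = 10^(−5.04) = 9.120e-06 M. For HA ⇌ H⁺ + A⁻, Ka = [H⁺][A⁻]/[HA] = [H⁺]² / ([HA]₀ − [H⁺]) = (9.120e-06)² / (0.153 − 9.120e-06) = 5.44e-10.

K_a = 5.44e-10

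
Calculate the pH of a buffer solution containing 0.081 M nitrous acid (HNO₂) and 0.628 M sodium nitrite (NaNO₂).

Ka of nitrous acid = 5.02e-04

pKa = -log(5.02e-04) = 3.30. pH = pKa + log([A⁻]/[HA]) = 3.30 + log(0.628/0.081)

pH = 4.19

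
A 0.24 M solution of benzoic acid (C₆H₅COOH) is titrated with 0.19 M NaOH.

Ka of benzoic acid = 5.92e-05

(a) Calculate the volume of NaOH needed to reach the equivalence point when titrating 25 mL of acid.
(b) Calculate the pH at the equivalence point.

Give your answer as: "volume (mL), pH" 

moles acid = 0.24 × 25/1000 = 0.006 mol; V_base = moles/0.19 × 1000 = 31.6 mL. At equivalence only the conjugate base is present: [A⁻] = 0.006/0.057 = 1.0605e-01 M. Kb = Kw/Ka = 1.69e-10; [OH⁻] = √(Kb × [A⁻]) = 4.2324e-06; pOH = 5.37; pH = 14 - pOH = 8.63.

V = 31.6 mL, pH = 8.63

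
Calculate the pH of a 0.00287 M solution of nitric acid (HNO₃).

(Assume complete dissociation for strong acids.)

[H⁺] = 0.00287 M for strong acid. pH = -log[H⁺] = -log(0.00287)

pH = 2.54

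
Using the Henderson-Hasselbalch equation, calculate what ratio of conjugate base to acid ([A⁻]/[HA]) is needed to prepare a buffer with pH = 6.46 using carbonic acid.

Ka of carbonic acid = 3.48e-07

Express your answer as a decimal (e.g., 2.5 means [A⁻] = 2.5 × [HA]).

pKa = -log(3.48e-07) = 6.4584. pH = pKa + log([A⁻]/[HA]), so log([A⁻]/[HA]) = pH − pKa = 6.46 − 6.4584 = 0.0016. [A⁻]/[HA] = 10^(0.0016) = 1.00

[A⁻]/[HA] = 1.00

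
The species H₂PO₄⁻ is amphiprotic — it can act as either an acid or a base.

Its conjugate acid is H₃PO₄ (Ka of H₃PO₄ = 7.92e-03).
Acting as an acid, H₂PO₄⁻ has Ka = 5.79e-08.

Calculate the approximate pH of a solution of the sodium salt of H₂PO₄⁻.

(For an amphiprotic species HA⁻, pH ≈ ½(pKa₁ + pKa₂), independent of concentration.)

pKa₁ = -log(7.92e-03) = 2.10; pKa₂ = -log(5.79e-08) = 7.24. For an amphiprotic species, pH ≈ ½(pKa₁ + pKa₂) = ½(2.10 + 7.24) = 4.67.

pH = 4.67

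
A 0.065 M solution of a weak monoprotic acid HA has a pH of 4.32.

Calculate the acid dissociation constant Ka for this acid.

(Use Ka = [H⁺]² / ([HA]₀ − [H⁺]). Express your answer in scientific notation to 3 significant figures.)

[H⁺] = 10^(−pH) = 10^(−4.32) = 4.786e-05 M. For HA ⇌ H⁺ + A⁻, Ka = [H⁺][A⁻]/[HA] = [H⁺]² / ([HA]₀ − [H⁺]) = (4.786e-05)² / (0.065 − 4.786e-05) = 3.53e-08.

K_a = 3.53e-08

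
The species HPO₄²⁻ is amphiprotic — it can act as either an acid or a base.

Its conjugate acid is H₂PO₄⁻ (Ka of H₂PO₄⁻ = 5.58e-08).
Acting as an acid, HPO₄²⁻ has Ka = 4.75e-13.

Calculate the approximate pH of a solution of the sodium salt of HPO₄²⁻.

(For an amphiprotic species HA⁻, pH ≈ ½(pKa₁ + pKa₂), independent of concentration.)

pKa₁ = -log(5.58e-08) = 7.25; pKa₂ = -log(4.75e-13) = 12.32. For an amphiprotic species, pH ≈ ½(pKa₁ + pKa₂) = ½(7.25 + 12.32) = 9.79.

pH = 9.79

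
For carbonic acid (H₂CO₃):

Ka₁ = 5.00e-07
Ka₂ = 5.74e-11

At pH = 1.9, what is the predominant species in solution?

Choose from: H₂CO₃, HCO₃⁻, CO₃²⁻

pKa₁ = 6.30, pKa₂ = 10.24. For a polyprotic acid the predominant species crosses at each pKa: below pKa_n the protonated form dominates, above it the deprotonated form does. At pH = 1.9, the predominant species is H₂CO₃.

H₂CO₃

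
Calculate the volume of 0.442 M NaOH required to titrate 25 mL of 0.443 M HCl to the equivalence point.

At equivalence: moles acid = moles base. moles HCl = 0.443 × 25/1000 = 0.01107 mol. V_base = moles / 0.442 × 1000 = 25.1 mL.

V_{base} = 25.1 mL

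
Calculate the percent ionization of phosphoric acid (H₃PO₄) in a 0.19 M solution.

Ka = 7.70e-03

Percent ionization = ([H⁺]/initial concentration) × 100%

Using Ka equilibrium: x² + Ka×x - Ka×C = 0. Solving: [H⁺] = 3.4592e-02. Percent = (3.4592e-02/0.19) × 100

Percent ionization = 18.2%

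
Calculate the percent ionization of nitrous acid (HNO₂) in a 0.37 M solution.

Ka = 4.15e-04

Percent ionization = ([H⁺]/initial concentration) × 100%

Using Ka equilibrium: x² + Ka×x - Ka×C = 0. Solving: [H⁺] = 1.2186e-02. Percent = (1.2186e-02/0.37) × 100

Percent ionization = 3.29%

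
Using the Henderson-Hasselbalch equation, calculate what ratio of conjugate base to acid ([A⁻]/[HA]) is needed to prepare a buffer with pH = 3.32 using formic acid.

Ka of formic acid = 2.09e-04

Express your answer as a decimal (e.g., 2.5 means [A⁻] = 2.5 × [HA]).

pKa = -log(2.09e-04) = 3.6799. pH = pKa + log([A⁻]/[HA]), so log([A⁻]/[HA]) = pH − pKa = 3.32 − 3.6799 = -0.3599. [A⁻]/[HA] = 10^(-0.3599) = 0.437

[A⁻]/[HA] = 0.437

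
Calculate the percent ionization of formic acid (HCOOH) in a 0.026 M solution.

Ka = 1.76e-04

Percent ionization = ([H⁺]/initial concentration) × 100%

Using Ka equilibrium: x² + Ka×x - Ka×C = 0. Solving: [H⁺] = 2.0530e-03. Percent = (2.0530e-03/0.026) × 100

Percent ionization = 7.9%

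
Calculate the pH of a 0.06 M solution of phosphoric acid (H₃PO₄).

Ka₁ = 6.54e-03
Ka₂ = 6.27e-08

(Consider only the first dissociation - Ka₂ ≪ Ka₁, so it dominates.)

First dissociation dominates. From Ka₁ = [H⁺][HA⁻]/[H₂A], x² + Ka₁·x − Ka₁·C = 0 with C = 0.06 M and Ka₁ = 6.54e-03. Solving: [H⁺] = (−Ka₁ + √(Ka₁² + 4·Ka₁·C)) / 2 = 1.6807e-02 M. pH = -log(1.6807e-02) = 1.77.

pH = 1.77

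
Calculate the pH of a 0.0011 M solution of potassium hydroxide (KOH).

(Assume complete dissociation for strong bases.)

[OH⁻] = 0.0011 M for strong base. pOH = -log[OH⁻] = 2.96, pH = 14 - pOH

pH = 11.04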